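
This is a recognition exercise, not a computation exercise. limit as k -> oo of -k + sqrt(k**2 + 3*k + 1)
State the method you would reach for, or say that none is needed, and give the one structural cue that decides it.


Technique: conjugate multiplication — the ∞ − ∞ radical form is the exact trigger for the conjugate maneuver.


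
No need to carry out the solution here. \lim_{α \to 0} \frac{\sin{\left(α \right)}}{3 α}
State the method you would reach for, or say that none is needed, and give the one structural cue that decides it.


Diagnosis: l'Hôpital's rule (0/0) — both numerator and denominator vanish at 0: the genuine 0/0 indeterminate that l'Hôpital exists for. A first-order expansion at the point is an equally standard path; the rule packages it.


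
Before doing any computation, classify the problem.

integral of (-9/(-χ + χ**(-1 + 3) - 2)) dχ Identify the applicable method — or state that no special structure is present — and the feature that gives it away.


Best approach: partial fractions — the factorization of (-χ + χ**(-1 + 3) - 2) is the whole battle; after it, each term is a table integral.


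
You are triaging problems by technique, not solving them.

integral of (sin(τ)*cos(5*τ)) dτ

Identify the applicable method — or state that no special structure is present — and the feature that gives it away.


Diagnosis: a trigonometric identity — the identity turns sin(τ)*cos(5*τ) into two lone cosines/sines, each trivially integrable.


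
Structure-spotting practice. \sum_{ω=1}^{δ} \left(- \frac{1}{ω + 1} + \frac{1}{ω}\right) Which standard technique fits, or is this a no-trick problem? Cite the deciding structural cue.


Verdict: telescoping — each term adds \frac{1}{ω} and subtracts the same expression advanced one index; that subtracted piece cancels against the next term's added copy — only the boundary terms survive.


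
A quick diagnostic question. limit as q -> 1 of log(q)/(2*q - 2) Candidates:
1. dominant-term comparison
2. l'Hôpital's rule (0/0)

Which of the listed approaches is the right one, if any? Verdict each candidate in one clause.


Verdict: l'Hôpital's rule (0/0) — plug in 1: top and bottom both hit zero, so differentiate each and retry. Known elementary limits would finish this too — the rule just bypasses the case analysis.
- dominant-term comparison: no ranking of term growth rates resolves the limit here.
- l'Hôpital's rule (0/0): yes — fits the structure here.


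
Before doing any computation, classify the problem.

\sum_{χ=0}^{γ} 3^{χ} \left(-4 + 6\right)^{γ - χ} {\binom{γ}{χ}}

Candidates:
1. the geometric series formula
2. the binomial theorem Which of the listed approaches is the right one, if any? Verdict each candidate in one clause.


Diagnosis: the binomial theorem — {\binom{γ}{χ}} weighting matched powers of 3 and (-4 + 6) is the expanded form of (3 + (-4 + 6))^γ — fold it back up.
- the geometric series formula — no single multiplier carries one term to the next throughout the sum.
- the binomial theorem — applicable, and directly so.


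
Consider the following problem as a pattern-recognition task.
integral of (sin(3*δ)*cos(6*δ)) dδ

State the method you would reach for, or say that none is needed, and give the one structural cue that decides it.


Verdict: a trigonometric identity — the identity turns sin(3*δ)*cos(6*δ) into two lone cosines/sines, each trivially integrable.


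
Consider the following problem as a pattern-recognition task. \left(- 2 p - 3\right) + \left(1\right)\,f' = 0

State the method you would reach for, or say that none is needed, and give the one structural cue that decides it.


Diagnosis: no special technique — solved for the derivative, no f appears — this is antidifferentiation in p wearing ODE clothing.


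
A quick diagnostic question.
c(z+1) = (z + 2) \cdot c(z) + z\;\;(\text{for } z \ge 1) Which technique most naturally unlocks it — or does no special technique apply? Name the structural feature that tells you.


Method: a summation factor — rescale the sequence by the product of the weights z + 2 so far — the recurrence collapses to a plain running sum.


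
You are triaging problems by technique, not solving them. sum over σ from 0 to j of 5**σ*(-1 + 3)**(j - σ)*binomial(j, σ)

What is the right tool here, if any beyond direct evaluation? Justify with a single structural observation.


Best approach: the binomial theorem — the summand is term σ of a binomial expansion in 5 and (-1 + 3); the whole sum is a single power.


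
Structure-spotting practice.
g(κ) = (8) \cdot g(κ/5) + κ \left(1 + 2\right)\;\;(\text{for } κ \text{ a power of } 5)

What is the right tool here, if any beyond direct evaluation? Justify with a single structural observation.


Diagnosis: the master substitution — the argument shrinks by the factor 5, so measure the index on a logarithmic scale and the recursion becomes a shift.


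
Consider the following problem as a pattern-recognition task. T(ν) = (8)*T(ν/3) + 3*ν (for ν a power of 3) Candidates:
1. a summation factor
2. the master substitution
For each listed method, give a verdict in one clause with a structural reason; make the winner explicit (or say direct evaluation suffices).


Verdict: the master substitution — a divide-and-conquer shape: argument ν/3, so change variables with ν = 3^m and solve the linear version.
- a summation factor: a divided-index call is outside the fixed-shift first-order family a summation factor normalizes.
- the master substitution: a fit — the right tool for this form.


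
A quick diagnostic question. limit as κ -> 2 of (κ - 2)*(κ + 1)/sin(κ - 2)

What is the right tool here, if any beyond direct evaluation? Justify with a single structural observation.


Method: l'Hôpital's rule (0/0) — plug in 2: top and bottom both hit zero, so differentiate each and retry. Known elementary limits would finish this too — the rule just bypasses the case analysis.


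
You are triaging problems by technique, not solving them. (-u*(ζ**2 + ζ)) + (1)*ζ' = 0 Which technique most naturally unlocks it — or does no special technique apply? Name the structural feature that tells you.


Verdict: separation of variables — the derivative equals a pure function of u (namely u) times a pure function of ζ (namely ζ**2 + ζ); divide and integrate each side. A Bernoulli rewrite would carry it as the equation stands — separating the variables needs no rearrangement either.


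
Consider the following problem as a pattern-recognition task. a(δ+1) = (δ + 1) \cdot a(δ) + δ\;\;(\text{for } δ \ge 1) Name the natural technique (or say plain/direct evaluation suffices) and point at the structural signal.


Diagnosis: a summation factor — first-order linear but the coefficient δ + 1 moves with the index — divide by the cumulative product and telescope.


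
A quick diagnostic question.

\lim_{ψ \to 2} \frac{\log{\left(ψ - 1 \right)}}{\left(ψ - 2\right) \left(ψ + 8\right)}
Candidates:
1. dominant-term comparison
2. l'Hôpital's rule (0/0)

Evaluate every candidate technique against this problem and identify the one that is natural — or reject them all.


Method: l'Hôpital's rule (0/0) — both numerator and denominator vanish at 2: the genuine 0/0 indeterminate that l'Hôpital exists for. The standard small-argument limits would also carry it; the rule is the systematic route.
- dominant-term comparison — no dominant-degree comparison decides it.
- l'Hôpital's rule (0/0): applies; the problem has the shape this method handles.


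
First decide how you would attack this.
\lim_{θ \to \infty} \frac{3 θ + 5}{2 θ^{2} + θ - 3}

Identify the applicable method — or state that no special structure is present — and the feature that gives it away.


Technique: dominant-term comparison — growth-rate triage: the leading powers of θ decide the limit, everything else is noise. As a single quotient, the ∞/∞ shape would yield to repeated differentiation as well — the growth comparison gets there in one look.


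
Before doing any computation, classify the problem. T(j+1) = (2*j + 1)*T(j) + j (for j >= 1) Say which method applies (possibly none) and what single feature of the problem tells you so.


Diagnosis: a summation factor — one-term recursion with variable weight 2*j + 1 is solved by product normalization, not by root-finding.


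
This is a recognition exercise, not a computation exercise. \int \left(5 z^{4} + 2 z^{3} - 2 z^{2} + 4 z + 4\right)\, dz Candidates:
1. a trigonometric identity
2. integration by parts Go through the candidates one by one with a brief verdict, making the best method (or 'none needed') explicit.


Technique: no special technique — a term-by-term power-rule job in z; no substitution or rearrangement earns its keep here.
- a trigonometric identity — with no trigonometric functions present, identity rewriting has no target.
- integration by parts — splitting off a factor buys nothing — the integrand integrates directly without parts.


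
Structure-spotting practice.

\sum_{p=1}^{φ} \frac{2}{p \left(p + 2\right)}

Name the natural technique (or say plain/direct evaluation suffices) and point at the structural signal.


Verdict: telescoping — integer-spaced poles in \frac{2}{p \left(p + 2\right)} are the telescoping signature in disguise.


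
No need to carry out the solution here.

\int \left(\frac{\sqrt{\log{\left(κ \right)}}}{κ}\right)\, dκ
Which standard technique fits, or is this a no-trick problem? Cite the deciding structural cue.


Method: u-substitution — the only nontrivial dependence routes through \log{\left(κ \right)}, whose derivative supplies the leftover factor up to a constant multiple — u = \log{\left(κ \right)} flattens it.


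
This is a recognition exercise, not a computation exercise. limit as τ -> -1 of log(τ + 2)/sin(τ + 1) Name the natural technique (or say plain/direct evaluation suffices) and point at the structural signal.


Method: l'Hôpital's rule (0/0) — numerator and denominator both vanish at -1 — a genuine 0/0 form, which is exactly when l'Hôpital applies. A first-order expansion at the point is an equally standard path; the rule packages it.


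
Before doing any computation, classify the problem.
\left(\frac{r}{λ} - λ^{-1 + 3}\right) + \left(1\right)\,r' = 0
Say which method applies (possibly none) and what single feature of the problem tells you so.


Best approach: a linear integrating factor — the unknown enters only to the first power against a nonzero forcing term — the integrating-factor template applies directly.


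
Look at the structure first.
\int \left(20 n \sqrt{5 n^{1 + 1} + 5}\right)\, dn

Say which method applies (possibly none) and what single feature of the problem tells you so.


Technique: u-substitution — structure check: outer function, inner expression (5 n^{1 + 1} + 5), inner derivative as a factor — the classic u = (5 n^{1 + 1} + 5) pattern.


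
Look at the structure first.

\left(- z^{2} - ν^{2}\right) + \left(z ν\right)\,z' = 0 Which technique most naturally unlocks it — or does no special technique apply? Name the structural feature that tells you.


Method: the homogeneous substitution — the slope's numerator and denominator share total degree; set v = z/ν and the equation drops to separable form. A Bernoulli substitution is a fair alternative on this equation directly; the homogeneous reading takes it as given.


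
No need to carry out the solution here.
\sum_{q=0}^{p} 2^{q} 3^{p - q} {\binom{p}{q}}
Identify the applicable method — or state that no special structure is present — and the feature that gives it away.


Method: the binomial theorem — binomial coefficients against complementary powers of 2 and 3: recognize the binomial expansion and resum.


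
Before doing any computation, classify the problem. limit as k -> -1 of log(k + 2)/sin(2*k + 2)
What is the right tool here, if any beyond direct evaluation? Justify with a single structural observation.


Technique: l'Hôpital's rule (0/0) — both numerator and denominator vanish at -1: the genuine 0/0 indeterminate that l'Hôpital exists for. One could equally expand both pieces locally and compare leading terms; the rule does that in one stroke.


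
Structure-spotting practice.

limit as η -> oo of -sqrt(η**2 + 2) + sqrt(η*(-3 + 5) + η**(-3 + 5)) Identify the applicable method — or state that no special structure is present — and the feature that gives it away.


Diagnosis: conjugate multiplication — the ∞ − ∞ radical form is the exact trigger for the conjugate maneuver.


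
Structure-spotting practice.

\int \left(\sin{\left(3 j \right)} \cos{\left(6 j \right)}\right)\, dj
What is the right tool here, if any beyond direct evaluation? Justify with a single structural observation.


Diagnosis: a trigonometric identity — mixed-frequency products such as \sin{\left(3 j \right)} \cos{\left(6 j \right)} are designed for the product-to-sum formula.


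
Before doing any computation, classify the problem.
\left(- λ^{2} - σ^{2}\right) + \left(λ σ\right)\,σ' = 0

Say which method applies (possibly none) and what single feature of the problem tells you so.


Verdict: the homogeneous substitution — the slope's numerator and denominator have matching total degree, so it depends only on σ/λ and the ratio substitution collapses it. This doubles as a Bernoulli equation in the unknown as written; the homogeneous route needs no setup at all.


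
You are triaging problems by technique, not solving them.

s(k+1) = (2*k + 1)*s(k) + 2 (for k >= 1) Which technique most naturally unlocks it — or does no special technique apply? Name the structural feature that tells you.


Verdict: a summation factor — it is first-order linear but the coefficient 2*k + 1 depends on the index, so multiply through by a summation factor to telescope it.


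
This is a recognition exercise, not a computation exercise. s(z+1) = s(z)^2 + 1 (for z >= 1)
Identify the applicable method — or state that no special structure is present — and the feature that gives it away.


Method: no special technique — once the recursion is nonlinear, characteristic roots, master substitutions, and summation factors are all off the table.


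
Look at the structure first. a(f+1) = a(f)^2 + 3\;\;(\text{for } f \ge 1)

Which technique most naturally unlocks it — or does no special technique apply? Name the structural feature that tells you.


Diagnosis: no special technique — each new value is a nonlinear function of earlier ones — scaling arguments and superposition both fail.


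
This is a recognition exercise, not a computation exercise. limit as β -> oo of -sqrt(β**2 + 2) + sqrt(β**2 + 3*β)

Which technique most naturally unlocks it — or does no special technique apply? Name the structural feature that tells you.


Diagnosis: conjugate multiplication — infinity minus infinity with a radical in play — multiply by the conjugate so the divergences of sqrt(β**2 + 3*β) and sqrt(β**2 + 2) annihilate.


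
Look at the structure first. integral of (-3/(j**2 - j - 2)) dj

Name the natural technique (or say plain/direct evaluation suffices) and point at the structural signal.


Verdict: partial fractions — a proper rational integrand whose denominator splits into simpler factors — decompose into partial fractions first.


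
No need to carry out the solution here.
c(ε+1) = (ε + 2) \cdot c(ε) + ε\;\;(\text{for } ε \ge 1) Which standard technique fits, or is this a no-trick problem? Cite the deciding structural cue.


Technique: a summation factor — first-order linear but the coefficient ε + 2 moves with the index — divide by the cumulative product and telescope.


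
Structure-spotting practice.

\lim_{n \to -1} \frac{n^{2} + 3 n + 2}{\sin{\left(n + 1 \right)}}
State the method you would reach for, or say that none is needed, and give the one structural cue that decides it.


Method: l'Hôpital's rule (0/0) — numerator and denominator both vanish at -1 — a genuine 0/0 form, which is exactly when l'Hôpital applies. Expanding numerator and denominator to first order gives the same value — the rule automates exactly that.


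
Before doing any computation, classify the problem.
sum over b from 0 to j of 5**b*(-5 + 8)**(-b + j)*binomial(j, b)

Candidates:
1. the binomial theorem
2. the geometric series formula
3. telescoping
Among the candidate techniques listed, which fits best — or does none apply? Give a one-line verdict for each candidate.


Verdict: the binomial theorem — terms weighting binomial(j, b) against matched powers of 5 and (-5 + 8) reassemble into (5 + (-5 + 8))^j by the binomial theorem.
- the binomial theorem: a fit — the right tool for this form.
- the geometric series formula: there is no constant term-to-term ratio.
- telescoping — as presented, consecutive terms share no shifted copy to cancel against — no rewrite is on display to change that.


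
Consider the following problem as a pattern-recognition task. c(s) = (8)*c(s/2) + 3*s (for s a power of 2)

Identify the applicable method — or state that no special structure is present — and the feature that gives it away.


Best approach: the master substitution — recursion at s/2 is multiplicative in the index; logarithmic reindexing via s = 2^m linearizes it.


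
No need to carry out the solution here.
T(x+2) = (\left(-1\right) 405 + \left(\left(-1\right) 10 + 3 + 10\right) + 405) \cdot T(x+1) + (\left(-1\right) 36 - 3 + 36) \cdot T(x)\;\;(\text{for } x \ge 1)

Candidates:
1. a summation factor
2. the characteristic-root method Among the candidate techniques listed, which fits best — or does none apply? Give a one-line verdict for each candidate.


Technique: the characteristic-root method — the recurrence is linear and homogeneous with constant coefficients, so the ansatz r^x turns it into a polynomial equation for r.
- a summation factor: a summation factor telescopes one-step recursions; this one carries higher-order memory.
- the characteristic-root method: yes — fits the structure here.


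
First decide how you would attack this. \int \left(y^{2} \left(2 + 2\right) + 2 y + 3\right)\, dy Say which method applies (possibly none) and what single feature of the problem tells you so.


Diagnosis: no special technique — a term-by-term power-rule job in y; no substitution or rearrangement earns its keep here.


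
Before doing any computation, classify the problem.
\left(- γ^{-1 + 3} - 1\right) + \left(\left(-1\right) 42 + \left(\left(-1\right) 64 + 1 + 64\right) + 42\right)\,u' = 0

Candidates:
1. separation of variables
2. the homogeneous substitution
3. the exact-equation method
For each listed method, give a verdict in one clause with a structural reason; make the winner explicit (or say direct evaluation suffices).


Technique: no special technique — the slope is a pure function of γ; integrate both sides and be done.
- separation of variables: with no unknown in the slope, separating variables is a formality — the equation integrates directly.
- the homogeneous substitution: the ratio substitution does not collapse this equation.
- the exact-equation method: with the unknown absent from both coefficients, the cross-partial test holds emptily — nothing for the exact method to work on.


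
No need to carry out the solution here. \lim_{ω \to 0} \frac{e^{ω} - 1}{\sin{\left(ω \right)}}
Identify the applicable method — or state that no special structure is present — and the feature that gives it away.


Technique: l'Hôpital's rule (0/0) — plug in 0: top and bottom both hit zero, so differentiate each and retry. One could equally expand both pieces locally and compare leading terms; the rule does that in one stroke.


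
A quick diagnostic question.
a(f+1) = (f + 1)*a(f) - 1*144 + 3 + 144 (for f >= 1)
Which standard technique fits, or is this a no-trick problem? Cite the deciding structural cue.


Method: a summation factor — first-order linear but the coefficient f + 1 moves with the index — divide by the cumulative product and telescope.


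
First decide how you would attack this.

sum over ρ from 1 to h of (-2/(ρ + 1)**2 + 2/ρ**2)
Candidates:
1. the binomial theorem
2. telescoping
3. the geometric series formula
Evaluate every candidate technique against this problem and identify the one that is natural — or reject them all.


Technique: telescoping — the piece each term subtracts is 2/ρ**2 advanced by one index, and it reappears with a plus sign leading the following term — the sum collapses to its boundary terms.
- the binomial theorem: the summand does not match any term pattern of an expanded binomial power.
- telescoping: a fit — the right tool for this form.
- the geometric series formula: consecutive terms are not related by a fixed multiplier.


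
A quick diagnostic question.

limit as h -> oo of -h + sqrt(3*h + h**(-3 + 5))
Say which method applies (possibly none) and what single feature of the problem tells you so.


Verdict: conjugate multiplication — sqrt(3*h + h**(-3 + 5)) and h both blow up, but their difference is tame once the conjugate rationalizes it.


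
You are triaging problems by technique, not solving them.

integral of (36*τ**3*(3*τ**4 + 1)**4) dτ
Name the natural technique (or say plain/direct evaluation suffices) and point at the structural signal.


Technique: u-substitution — differentiating the inner expression 3*τ**4 + 1 produces the factor 36*τ**3 up to a constant multiple, so substituting u = 3*τ**4 + 1 reduces everything to a one-variable integral in u. Brute-force expansion works too — the substitution sees the structure instead of grinding through terms.


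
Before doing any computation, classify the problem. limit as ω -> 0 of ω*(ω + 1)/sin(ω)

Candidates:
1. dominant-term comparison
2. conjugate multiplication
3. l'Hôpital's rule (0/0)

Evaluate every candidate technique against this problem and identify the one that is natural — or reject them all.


Diagnosis: l'Hôpital's rule (0/0) — both numerator and denominator vanish at 0: the genuine 0/0 indeterminate that l'Hôpital exists for. A first-order expansion at the point is an equally standard path; the rule packages it.
- dominant-term comparison: no dominant power emerges to decide the limit by degree comparison.
- conjugate multiplication: rationalization has no target — no divergent radical difference appears.
- l'Hôpital's rule (0/0): applies; the problem has the shape this method handles.


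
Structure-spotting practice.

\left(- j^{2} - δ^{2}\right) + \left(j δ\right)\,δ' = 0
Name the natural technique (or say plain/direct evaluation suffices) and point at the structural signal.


Best approach: the homogeneous substitution — the slope's numerator and denominator have matching total degree, so it depends only on δ/j and the ratio substitution collapses it. Rearranged, this also fits the Bernoulli template directly; the homogeneous substitution reads the structure without the rearrangement.


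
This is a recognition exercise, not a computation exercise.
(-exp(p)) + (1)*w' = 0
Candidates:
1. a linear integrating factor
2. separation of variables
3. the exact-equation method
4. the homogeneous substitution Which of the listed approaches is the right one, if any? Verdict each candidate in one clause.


Method: no special technique — the slope is a pure function of p; integrate both sides and be done.
- a linear integrating factor: the linear template holds only trivially here (the unknown is absent, so the coefficient is zero) — the method is not the natural label.
- separation of variables — separation is only trivially available — with the unknown absent from the slope this is a direct integration, not a separation problem.
- the exact-equation method — with the unknown absent from both coefficients, the cross-partial test holds emptily — nothing for the exact method to work on.
- the homogeneous substitution: the ratio substitution does not collapse this equation.


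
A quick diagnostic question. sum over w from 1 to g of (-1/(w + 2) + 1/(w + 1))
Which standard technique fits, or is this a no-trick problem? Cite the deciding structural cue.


Diagnosis: telescoping — each term adds 1/(w + 1) and subtracts the same expression advanced one index; that subtracted piece cancels against the next term's added copy — only the boundary terms survive.


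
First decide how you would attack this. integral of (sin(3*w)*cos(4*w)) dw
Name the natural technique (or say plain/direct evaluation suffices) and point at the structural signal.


Diagnosis: a trigonometric identity — sin(3*w)*cos(4*w) mixes two frequencies; the product-to-sum identity splits it into single-frequency sinusoids.


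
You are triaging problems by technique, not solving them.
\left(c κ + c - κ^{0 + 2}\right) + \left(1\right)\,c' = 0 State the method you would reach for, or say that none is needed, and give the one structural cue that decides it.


Verdict: a linear integrating factor — the unknown enters only to the first power against a nonzero forcing term — the integrating-factor template applies directly.


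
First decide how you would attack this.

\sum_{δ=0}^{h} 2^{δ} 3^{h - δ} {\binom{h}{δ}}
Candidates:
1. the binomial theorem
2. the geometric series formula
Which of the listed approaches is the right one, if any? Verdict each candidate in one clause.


Technique: the binomial theorem — the summand is term δ of a binomial expansion in 2 and 3; the whole sum is a single power.
- the binomial theorem — applicable, and directly so.
- the geometric series formula: dividing successive terms gives an index-dependent quantity, not a constant.


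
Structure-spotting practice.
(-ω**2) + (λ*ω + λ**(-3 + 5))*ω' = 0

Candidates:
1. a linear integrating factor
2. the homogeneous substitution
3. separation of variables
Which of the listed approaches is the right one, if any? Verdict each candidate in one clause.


Verdict: the homogeneous substitution — scaling λ and ω together leaves the slope fixed — it depends only on ω/λ, so substitute the ratio. Suitably rearranged — at times with the variables' roles exchanged — this doubles as a Bernoulli equation; the homogeneous reading needs no such setup.
- a linear integrating factor — the unknown enters nonlinearly (through a power, a denominator, or a transcendental function), which the linear integrating-factor recipe cannot absorb as-is — any repair would come from a preliminary substitution, not the factor.
- the homogeneous substitution — a fit — the right tool for this form.
- separation of variables — the two dependences do not factor apart.


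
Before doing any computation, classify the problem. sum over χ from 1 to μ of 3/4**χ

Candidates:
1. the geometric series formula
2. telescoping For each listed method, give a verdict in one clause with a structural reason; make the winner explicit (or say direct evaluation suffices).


Technique: the geometric series formula — consecutive terms stand in a fixed index-free ratio — the geometric sum formula closes it.
- the geometric series formula: a fit — the right tool for this form.
- telescoping — in the displayed form, no term reappears at a neighboring index to cancel against.


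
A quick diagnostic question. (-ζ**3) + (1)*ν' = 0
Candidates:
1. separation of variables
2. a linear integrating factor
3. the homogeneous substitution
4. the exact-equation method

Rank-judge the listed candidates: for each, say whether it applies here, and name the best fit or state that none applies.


Diagnosis: no special technique — solved for the derivative, ν never appears on the right — this is a direct integration in ζ, not a differential-equations problem at heart.
- separation of variables — any separation here is vacuous (nothing depends on the unknown); direct integration is the honest label.
- a linear integrating factor: the linear template holds only trivially here (the unknown is absent, so the coefficient is zero) — the method is not the natural label.
- the homogeneous substitution: the slope does not depend on the ratio of the variables alone.
- the exact-equation method: the unknown never enters the equation — exactness holds emptily, with nothing for the method to add.


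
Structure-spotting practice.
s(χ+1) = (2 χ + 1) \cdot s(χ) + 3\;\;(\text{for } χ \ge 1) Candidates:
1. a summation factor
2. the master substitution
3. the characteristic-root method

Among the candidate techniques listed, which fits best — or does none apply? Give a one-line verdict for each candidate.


Technique: a summation factor — it is first-order linear but the coefficient 2 χ + 1 depends on the index, so multiply through by a summation factor to telescope it.
- a summation factor — yes, a natural case for it.
- the master substitution — the recursive argument is a shift of the index, not a fixed fraction of it.
- the characteristic-root method: the coefficients change with the index, which the root method cannot absorb.


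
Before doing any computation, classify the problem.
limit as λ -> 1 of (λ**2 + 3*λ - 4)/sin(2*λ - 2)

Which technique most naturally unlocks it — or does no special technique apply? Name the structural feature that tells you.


Method: l'Hôpital's rule (0/0) — numerator and denominator both vanish at 1 — a genuine 0/0 form, which is exactly when l'Hôpital applies. Known elementary limits would finish this too — the rule just bypasses the case analysis.


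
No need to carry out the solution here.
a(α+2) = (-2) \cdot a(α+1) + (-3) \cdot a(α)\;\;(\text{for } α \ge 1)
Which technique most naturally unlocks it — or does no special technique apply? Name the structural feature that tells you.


Verdict: the characteristic-root method — the recurrence treats every index alike (constant coefficients, no forcing) — precisely the regime where r^α trials close it.


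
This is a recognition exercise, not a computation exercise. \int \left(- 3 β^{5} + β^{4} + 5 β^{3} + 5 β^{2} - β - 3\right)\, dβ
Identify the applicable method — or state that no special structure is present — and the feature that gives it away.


Diagnosis: no special technique — every term is a constant multiple of a power of β; term-wise power-rule integration needs no preliminary transformation.


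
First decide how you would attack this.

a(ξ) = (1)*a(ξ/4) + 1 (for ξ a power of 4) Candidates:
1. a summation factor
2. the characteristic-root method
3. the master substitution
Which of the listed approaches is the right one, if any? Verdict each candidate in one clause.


Technique: the master substitution — treat m = log base 4 of ξ as the new clock: one recursion step advances m by one while ξ scales by 4.
- a summation factor — a divided-index call is outside the fixed-shift first-order family a summation factor normalizes.
- the characteristic-root method — the recursion divides its index rather than shifting it — outside the constant-shift family the root method covers.
- the master substitution: yes, a natural case for it.


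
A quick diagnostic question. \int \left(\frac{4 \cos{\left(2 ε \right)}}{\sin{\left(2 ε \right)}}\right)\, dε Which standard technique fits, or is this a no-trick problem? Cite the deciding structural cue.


Technique: u-substitution — differentiating the inner expression \sin{\left(2 ε \right)} produces the factor 4 \cos{\left(2 ε \right)} up to a constant multiple, so substituting u = \sin{\left(2 ε \right)} reduces everything to a one-variable integral in u.


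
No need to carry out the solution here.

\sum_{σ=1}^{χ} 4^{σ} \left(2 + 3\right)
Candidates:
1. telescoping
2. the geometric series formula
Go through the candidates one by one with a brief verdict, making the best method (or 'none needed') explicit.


Method: the geometric series formula — each summand is the previous one scaled by 4; that constant multiplier is itself the geometric structure.
- telescoping: neither a shifted-difference shape nor integer-spaced poles are present.
- the geometric series formula — yes — fits the structure here.


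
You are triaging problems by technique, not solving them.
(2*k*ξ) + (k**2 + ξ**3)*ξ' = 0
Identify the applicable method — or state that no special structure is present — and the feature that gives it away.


Technique: the exact-equation method — d/dξ of 2*k*ξ equals d/dk of k**2 + ξ**3: the form is a total differential of one potential — integrate it exactly.


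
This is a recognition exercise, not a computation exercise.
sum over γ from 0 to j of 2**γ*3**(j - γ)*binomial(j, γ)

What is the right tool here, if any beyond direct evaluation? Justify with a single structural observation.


Diagnosis: the binomial theorem — the summand is term γ of a binomial expansion in 2 and 3; the whole sum is a single power.


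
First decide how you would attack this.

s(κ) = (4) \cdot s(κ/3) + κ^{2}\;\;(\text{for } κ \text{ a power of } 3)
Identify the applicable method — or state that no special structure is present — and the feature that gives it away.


Technique: the master substitution — the argument contracts 3-fold per step: reindex κ exponentially and solve the linear recurrence in the new index.


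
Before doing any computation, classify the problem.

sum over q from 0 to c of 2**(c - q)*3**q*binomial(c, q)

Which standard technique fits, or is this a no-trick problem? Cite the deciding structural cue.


Diagnosis: the binomial theorem — binomial(c, q) weighting matched powers of 3 and 2 is the expanded form of (3 + 2)^c — fold it back up.


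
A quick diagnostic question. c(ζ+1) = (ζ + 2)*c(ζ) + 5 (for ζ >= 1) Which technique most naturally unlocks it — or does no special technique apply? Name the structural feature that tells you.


Method: a summation factor — the coefficient ζ + 2 drifts with the index, so no fixed root exists; normalizing by the cumulative product telescopes it.


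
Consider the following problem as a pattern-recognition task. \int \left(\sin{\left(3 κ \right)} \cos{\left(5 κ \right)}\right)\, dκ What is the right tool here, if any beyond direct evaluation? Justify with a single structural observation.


Method: a trigonometric identity — mixed-frequency products such as \sin{\left(3 κ \right)} \cos{\left(5 κ \right)} are designed for the product-to-sum formula.


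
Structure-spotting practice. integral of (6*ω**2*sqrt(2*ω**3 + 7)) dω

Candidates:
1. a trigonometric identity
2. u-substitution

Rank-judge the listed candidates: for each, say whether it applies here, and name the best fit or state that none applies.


Technique: u-substitution — differentiating the inner expression 2*ω**3 + 7 produces the factor 6*ω**2 up to a constant multiple, so substituting u = 2*ω**3 + 7 reduces everything to a one-variable integral in u.
- a trigonometric identity — with no trigonometric functions present, identity rewriting has no target.
- u-substitution — applies; the problem has the shape this method handles.


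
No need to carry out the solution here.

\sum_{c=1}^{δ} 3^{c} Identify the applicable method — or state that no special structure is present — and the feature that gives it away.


Diagnosis: the geometric series formula — check a ratio of consecutive terms: it is 3, independent of the index, so the geometric formula closes the sum.


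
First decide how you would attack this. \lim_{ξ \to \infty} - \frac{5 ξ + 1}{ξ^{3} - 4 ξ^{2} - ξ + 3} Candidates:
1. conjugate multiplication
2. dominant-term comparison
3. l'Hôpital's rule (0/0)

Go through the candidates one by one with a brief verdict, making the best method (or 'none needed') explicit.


Technique: dominant-term comparison — divide through by the highest power of ξ; every lower-order term dies and the dominant terms decide the limit.
- conjugate multiplication — no difference of divergent radicals appears, so rationalizing has nothing to cancel.
- dominant-term comparison — yes, a natural case for it.
- l'Hôpital's rule (0/0): as a single quotient the expression runs to ∞/∞ at the limit point — an at-infinity form of the rule would apply, though the leading-growth comparison is the direct reading.


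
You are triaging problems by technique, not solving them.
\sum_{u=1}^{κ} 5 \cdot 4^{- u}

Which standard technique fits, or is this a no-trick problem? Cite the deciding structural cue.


Diagnosis: the geometric series formula — consecutive terms stand in a fixed index-free ratio — the geometric sum formula closes it.


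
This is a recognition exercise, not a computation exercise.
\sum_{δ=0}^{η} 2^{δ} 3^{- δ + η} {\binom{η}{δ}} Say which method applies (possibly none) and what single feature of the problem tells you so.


Verdict: the binomial theorem — terms weighting {\binom{η}{δ}} against matched powers of 2 and 3 reassemble into (2 + 3)^η by the binomial theorem.


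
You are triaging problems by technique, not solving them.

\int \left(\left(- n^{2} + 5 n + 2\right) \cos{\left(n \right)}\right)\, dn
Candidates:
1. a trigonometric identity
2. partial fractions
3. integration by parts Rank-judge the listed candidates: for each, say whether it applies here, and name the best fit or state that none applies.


Method: integration by parts — the integrand splits as - n^{2} + 5 n + 2 times \cos{\left(n \right)} — repeatedly differentiating the polynomial part kills it, which is the parts ladder.
- a trigonometric identity — no even trigonometric power and no product of distinct frequencies to rewrite.
- partial fractions: the expression is not a ratio of polynomials that decomposes further.
- integration by parts — yes — fits the structure here.


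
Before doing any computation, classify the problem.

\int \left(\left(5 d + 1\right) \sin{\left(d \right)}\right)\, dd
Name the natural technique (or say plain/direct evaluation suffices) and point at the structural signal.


Diagnosis: integration by parts — differentiate 5 d + 1, integrate \sin{\left(d \right)}: each pass lowers the polynomial degree, so parts terminates.


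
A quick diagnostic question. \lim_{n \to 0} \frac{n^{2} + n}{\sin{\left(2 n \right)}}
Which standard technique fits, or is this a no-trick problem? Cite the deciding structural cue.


Best approach: l'Hôpital's rule (0/0) — both numerator and denominator vanish at 0: the genuine 0/0 indeterminate that l'Hôpital exists for. A local series expansion at the point resolves it as well; the rule is the packaged version of that step.


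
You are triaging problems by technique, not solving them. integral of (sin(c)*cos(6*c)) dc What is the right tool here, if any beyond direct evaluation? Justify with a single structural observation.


Diagnosis: a trigonometric identity — mixed-frequency products such as sin(c)*cos(6*c) are designed for the product-to-sum formula.


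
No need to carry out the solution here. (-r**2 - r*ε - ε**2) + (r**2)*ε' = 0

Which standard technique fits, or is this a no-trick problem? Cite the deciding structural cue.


Technique: the homogeneous substitution — solved for the derivative, the right side is unchanged under scaling r and ε together — it depends only on the ratio ε/r, so substitute a single ratio variable.


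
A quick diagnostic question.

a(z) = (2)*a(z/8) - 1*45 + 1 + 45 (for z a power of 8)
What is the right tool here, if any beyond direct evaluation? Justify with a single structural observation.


Best approach: the master substitution — index division is the fingerprint: z/8 in the recursive call means substitute z = 8^m.
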